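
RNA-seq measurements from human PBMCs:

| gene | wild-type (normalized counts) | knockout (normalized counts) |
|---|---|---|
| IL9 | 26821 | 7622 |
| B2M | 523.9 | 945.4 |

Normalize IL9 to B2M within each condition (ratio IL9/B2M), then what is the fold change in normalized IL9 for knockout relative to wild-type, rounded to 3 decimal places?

IL9/B2M (wild-type) = 26821 / 523.9 = 51.195
IL9/B2M (knockout) = 7622 / 945.4 = 8.0622
Fold change = 8.0622 / 51.195 = 0.1575

0.157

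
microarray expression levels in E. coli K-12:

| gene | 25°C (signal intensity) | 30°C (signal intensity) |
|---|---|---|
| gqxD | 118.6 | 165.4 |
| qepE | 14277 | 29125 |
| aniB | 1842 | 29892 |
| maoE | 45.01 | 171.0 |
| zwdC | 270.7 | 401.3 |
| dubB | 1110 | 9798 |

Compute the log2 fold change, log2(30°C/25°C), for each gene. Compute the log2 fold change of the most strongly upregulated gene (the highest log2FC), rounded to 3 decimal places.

log2(165.4/118.6) = 0.480  (gqxD)
log2(29125/14277) = 1.029  (qepE)
log2(29892/1842) = 4.020  (aniB)
log2(171.0/45.01) = 1.926  (maoE)
log2(401.3/270.7) = 0.568  (zwdC)
log2(9798/1110) = 3.142  (dubB)
aniB is most strongly upregulated.

4.020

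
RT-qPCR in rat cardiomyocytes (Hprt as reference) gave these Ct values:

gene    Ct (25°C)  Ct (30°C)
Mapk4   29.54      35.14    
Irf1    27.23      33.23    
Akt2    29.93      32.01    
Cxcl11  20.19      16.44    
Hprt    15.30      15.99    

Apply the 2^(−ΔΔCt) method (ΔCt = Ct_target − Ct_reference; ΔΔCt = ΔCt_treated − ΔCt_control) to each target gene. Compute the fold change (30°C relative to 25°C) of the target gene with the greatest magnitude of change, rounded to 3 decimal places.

0.025

Mapk4: ΔΔCt = (35.14−15.99) − (29.54−15.30) = 19.15 − 14.24 = 4.91; fold change = 2^-4.91 = 0.033
Irf1: ΔΔCt = (33.23−15.99) − (27.23−15.30) = 17.24 − 11.93 = 5.31; fold change = 2^-5.31 = 0.025
Akt2: ΔΔCt = (32.01−15.99) − (29.93−15.30) = 16.02 − 14.63 = 1.39; fold change = 2^-1.39 = 0.382
Cxcl11: ΔΔCt = (16.44−15.99) − (20.19−15.30) = 0.45 − 4.89 = -4.44; fold change = 2^4.44 = 21.706
Irf1 has the largest |ΔΔCt| = 5.31.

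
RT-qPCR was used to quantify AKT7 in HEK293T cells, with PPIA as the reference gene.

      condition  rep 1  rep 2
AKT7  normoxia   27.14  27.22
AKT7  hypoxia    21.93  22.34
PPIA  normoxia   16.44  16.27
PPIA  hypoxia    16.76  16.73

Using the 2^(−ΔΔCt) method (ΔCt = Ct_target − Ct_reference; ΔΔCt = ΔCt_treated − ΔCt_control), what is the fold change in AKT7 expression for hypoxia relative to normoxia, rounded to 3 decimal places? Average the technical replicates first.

Mean Ct: AKT7 normoxia 27.180; AKT7 hypoxia 22.135; PPIA normoxia 16.355; PPIA hypoxia 16.745
ΔCt(normoxia) = 27.180 − 16.355 = 10.825
ΔCt(hypoxia) = 22.135 − 16.745 = 5.390
ΔΔCt = 5.390 − 10.825 = -5.435
Fold change = 2^(−(-5.435)) = 2^5.435 = 43.2611

43.261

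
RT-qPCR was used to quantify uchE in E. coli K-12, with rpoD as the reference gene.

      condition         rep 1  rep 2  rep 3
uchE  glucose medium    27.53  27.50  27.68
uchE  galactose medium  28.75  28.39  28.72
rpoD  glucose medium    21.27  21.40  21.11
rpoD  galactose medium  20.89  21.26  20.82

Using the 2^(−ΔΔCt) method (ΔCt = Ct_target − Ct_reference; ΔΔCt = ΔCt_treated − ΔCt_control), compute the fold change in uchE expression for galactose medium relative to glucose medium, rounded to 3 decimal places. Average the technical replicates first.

0.401

Mean Ct: uchE glucose medium 27.570; uchE galactose medium 28.620; rpoD glucose medium 21.260; rpoD galactose medium 20.990
ΔCt(glucose medium) = 27.570 − 21.260 = 6.310
ΔCt(galactose medium) = 28.620 − 20.990 = 7.630
ΔΔCt = 7.630 − 6.310 = 1.320
Fold change = 2^(−1.320) = 0.4005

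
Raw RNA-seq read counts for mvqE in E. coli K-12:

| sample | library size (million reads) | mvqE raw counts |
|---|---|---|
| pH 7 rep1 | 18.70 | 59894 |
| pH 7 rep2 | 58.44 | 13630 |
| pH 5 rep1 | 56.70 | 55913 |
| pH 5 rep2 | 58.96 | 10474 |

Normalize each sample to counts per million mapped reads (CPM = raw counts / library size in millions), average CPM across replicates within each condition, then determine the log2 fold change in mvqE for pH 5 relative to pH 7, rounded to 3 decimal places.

CPM(pH 7 rep1) = 59894 / 18.70 = 3202.8877
CPM(pH 7 rep2) = 13630 / 58.44 = 233.2307
CPM(pH 5 rep1) = 55913 / 56.70 = 986.1199
CPM(pH 5 rep2) = 10474 / 58.96 = 177.6459
mean CPM(pH 7) = 1718.0592; mean CPM(pH 5) = 581.8829
Fold change = 581.8829 / 1718.0592 = 0.33869
log2(0.33869) = -1.5620

-1.562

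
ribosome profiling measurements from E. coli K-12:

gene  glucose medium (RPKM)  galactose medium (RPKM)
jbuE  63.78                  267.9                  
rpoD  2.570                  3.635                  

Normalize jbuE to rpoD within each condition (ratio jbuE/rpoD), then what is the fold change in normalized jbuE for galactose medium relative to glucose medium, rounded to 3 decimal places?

jbuE/rpoD (glucose medium) = 63.78 / 2.570 = 24.817
jbuE/rpoD (galactose medium) = 267.9 / 3.635 = 73.7
Fold change = 73.7 / 24.817 = 2.9697

2.970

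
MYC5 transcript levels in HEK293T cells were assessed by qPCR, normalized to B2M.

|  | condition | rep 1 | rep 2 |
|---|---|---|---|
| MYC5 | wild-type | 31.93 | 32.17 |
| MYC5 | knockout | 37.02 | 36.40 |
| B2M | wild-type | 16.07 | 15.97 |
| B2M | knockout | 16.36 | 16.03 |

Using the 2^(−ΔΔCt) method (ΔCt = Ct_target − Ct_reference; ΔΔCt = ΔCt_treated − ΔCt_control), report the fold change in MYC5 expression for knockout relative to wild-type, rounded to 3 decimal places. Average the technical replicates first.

0.045

Mean Ct: MYC5 wild-type 32.050; MYC5 knockout 36.710; B2M wild-type 16.020; B2M knockout 16.195
ΔCt(wild-type) = 32.050 − 16.020 = 16.030
ΔCt(knockout) = 36.710 − 16.195 = 20.515
ΔΔCt = 20.515 − 16.030 = 4.485
Fold change = 2^(−4.485) = 0.0447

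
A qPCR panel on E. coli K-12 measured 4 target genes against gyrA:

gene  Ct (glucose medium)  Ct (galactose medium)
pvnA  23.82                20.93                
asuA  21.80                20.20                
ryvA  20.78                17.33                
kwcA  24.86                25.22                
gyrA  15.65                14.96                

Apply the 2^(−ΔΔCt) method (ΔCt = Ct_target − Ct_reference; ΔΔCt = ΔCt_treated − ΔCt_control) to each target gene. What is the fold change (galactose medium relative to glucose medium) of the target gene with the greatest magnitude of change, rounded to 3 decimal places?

pvnA: ΔΔCt = (20.93−14.96) − (23.82−15.65) = 5.97 − 8.17 = -2.20; fold change = 2^2.20 = 4.595
asuA: ΔΔCt = (20.20−14.96) − (21.80−15.65) = 5.24 − 6.15 = -0.91; fold change = 2^0.91 = 1.879
ryvA: ΔΔCt = (17.33−14.96) − (20.78−15.65) = 2.37 − 5.13 = -2.76; fold change = 2^2.76 = 6.774
kwcA: ΔΔCt = (25.22−14.96) − (24.86−15.65) = 10.26 − 9.21 = 1.05; fold change = 2^-1.05 = 0.483
ryvA has the largest |ΔΔCt| = 2.76.

6.774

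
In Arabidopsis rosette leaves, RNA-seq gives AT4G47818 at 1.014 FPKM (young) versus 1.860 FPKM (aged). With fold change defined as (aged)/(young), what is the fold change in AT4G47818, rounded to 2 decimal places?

Fold change = 1.860 / 1.014 = 1.834
AT4G47818 is upregulated.

1.83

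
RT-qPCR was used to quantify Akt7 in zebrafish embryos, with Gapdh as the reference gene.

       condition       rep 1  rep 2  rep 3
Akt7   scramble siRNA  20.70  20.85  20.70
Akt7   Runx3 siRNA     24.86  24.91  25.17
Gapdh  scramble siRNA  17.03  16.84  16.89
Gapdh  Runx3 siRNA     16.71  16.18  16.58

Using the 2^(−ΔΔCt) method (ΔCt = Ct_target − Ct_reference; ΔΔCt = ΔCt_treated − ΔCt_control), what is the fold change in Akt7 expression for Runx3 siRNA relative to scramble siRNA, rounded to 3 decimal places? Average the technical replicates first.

Mean Ct: Akt7 scramble siRNA 20.750; Akt7 Runx3 siRNA 24.980; Gapdh scramble siRNA 16.920; Gapdh Runx3 siRNA 16.490
ΔCt(scramble siRNA) = 20.750 − 16.920 = 3.830
ΔCt(Runx3 siRNA) = 24.980 − 16.490 = 8.490
ΔΔCt = 8.490 − 3.830 = 4.660
Fold change = 2^(−4.660) = 0.0396

0.040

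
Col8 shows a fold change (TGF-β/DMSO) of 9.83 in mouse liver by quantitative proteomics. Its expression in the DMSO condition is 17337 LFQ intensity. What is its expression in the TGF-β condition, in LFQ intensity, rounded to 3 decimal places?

170422.710

TGF-β expression = 17337 × 9.83 = 170422.710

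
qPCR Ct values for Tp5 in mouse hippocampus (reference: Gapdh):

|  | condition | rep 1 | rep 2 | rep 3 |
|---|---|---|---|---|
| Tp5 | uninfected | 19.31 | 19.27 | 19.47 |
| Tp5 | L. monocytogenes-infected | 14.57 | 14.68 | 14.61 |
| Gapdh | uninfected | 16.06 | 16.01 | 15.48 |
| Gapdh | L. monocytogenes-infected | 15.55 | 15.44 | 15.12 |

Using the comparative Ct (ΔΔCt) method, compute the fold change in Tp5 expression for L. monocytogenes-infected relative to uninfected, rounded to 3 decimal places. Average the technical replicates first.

19.027

Mean Ct: Tp5 uninfected 19.350; Tp5 L. monocytogenes-infected 14.620; Gapdh uninfected 15.850; Gapdh L. monocytogenes-infected 15.370
ΔCt(uninfected) = 19.350 − 15.850 = 3.500
ΔCt(L. monocytogenes-infected) = 14.620 − 15.370 = -0.750
ΔΔCt = -0.750 − 3.500 = -4.250
Fold change = 2^(−(-4.250)) = 2^4.250 = 19.0273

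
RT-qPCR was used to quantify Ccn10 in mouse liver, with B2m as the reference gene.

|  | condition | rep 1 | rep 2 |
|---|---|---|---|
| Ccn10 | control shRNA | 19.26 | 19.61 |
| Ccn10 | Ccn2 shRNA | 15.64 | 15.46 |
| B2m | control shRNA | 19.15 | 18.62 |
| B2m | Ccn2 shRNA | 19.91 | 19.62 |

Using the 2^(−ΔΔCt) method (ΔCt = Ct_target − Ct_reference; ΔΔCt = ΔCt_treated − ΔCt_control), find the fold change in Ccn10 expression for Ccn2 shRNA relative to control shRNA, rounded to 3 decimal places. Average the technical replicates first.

27.190

Mean Ct: Ccn10 control shRNA 19.435; Ccn10 Ccn2 shRNA 15.550; B2m control shRNA 18.885; B2m Ccn2 shRNA 19.765
ΔCt(control shRNA) = 19.435 − 18.885 = 0.550
ΔCt(Ccn2 shRNA) = 15.550 − 19.765 = -4.215
ΔΔCt = -4.215 − 0.550 = -4.765
Fold change = 2^(−(-4.765)) = 2^4.765 = 27.1899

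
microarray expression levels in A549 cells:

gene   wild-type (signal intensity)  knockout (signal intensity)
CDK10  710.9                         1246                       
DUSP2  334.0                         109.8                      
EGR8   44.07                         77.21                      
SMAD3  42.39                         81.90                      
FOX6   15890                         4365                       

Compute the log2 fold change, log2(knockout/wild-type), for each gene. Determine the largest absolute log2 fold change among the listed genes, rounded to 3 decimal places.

log2(1246/710.9) = 0.810  (CDK10)
log2(109.8/334.0) = -1.605  (DUSP2)
log2(77.21/44.07) = 0.809  (EGR8)
log2(81.90/42.39) = 0.950  (SMAD3)
log2(4365/15890) = -1.864  (FOX6)
The largest magnitude belongs to FOX6.

1.864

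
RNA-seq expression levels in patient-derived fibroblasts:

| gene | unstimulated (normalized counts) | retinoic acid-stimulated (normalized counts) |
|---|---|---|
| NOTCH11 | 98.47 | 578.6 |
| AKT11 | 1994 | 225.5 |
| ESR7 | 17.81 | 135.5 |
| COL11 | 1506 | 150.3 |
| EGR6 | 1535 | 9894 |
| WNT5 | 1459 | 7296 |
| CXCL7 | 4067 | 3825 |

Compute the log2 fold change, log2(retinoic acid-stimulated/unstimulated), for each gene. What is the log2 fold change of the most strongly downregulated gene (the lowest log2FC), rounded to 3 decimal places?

log2(578.6/98.47) = 2.555  (NOTCH11)
log2(225.5/1994) = -3.144  (AKT11)
log2(135.5/17.81) = 2.928  (ESR7)
log2(150.3/1506) = -3.325  (COL11)
log2(9894/1535) = 2.688  (EGR6)
log2(7296/1459) = 2.322  (WNT5)
log2(3825/4067) = -0.089  (CXCL7)
COL11 is most strongly downregulated.

-3.325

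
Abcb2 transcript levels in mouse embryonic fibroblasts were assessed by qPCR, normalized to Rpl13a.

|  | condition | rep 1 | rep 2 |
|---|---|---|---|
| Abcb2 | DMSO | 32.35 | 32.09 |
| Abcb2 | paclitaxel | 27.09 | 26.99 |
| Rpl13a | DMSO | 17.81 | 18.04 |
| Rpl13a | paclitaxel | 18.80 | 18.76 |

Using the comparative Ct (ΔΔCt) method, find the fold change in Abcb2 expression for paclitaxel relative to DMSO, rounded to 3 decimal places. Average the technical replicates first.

Mean Ct: Abcb2 DMSO 32.220; Abcb2 paclitaxel 27.040; Rpl13a DMSO 17.925; Rpl13a paclitaxel 18.780
ΔCt(DMSO) = 32.220 − 17.925 = 14.295
ΔCt(paclitaxel) = 27.040 − 18.780 = 8.260
ΔΔCt = 8.260 − 14.295 = -6.035
Fold change = 2^(−(-6.035)) = 2^6.035 = 65.5716

65.572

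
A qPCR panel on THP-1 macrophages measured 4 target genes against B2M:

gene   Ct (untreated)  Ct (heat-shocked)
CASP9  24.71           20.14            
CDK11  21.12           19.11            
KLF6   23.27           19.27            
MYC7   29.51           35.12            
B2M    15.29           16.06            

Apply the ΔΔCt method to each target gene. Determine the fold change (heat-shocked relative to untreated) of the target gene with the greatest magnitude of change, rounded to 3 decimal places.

CASP9: ΔΔCt = (20.14−16.06) − (24.71−15.29) = 4.08 − 9.42 = -5.34; fold change = 2^5.34 = 40.504
CDK11: ΔΔCt = (19.11−16.06) − (21.12−15.29) = 3.05 − 5.83 = -2.78; fold change = 2^2.78 = 6.869
KLF6: ΔΔCt = (19.27−16.06) − (23.27−15.29) = 3.21 − 7.98 = -4.77; fold change = 2^4.77 = 27.284
MYC7: ΔΔCt = (35.12−16.06) − (29.51−15.29) = 19.06 − 14.22 = 4.84; fold change = 2^-4.84 = 0.035
CASP9 has the largest |ΔΔCt| = 5.34.

40.504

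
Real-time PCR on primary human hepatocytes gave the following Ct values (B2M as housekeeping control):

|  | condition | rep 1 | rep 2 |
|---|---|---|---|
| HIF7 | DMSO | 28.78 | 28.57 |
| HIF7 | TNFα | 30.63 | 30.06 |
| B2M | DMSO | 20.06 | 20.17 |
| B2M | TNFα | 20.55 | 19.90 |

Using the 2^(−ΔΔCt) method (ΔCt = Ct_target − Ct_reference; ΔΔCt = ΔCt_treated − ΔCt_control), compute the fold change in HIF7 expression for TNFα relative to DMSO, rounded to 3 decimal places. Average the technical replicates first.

0.339

Mean Ct: HIF7 DMSO 28.675; HIF7 TNFα 30.345; B2M DMSO 20.115; B2M TNFα 20.225
ΔCt(DMSO) = 28.675 − 20.115 = 8.560
ΔCt(TNFα) = 30.345 − 20.225 = 10.120
ΔΔCt = 10.120 − 8.560 = 1.560
Fold change = 2^(−1.560) = 0.3392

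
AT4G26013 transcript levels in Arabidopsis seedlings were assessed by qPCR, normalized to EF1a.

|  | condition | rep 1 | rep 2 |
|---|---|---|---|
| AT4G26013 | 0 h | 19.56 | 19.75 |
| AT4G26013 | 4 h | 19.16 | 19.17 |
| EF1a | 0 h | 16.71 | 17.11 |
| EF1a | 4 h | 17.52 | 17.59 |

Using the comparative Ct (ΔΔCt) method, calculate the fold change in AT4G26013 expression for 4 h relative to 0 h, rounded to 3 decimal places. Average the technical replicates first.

Mean Ct: AT4G26013 0 h 19.655; AT4G26013 4 h 19.165; EF1a 0 h 16.910; EF1a 4 h 17.555
ΔCt(0 h) = 19.655 − 16.910 = 2.745
ΔCt(4 h) = 19.165 − 17.555 = 1.610
ΔΔCt = 1.610 − 2.745 = -1.135
Fold change = 2^(−(-1.135)) = 2^1.135 = 2.1962

2.196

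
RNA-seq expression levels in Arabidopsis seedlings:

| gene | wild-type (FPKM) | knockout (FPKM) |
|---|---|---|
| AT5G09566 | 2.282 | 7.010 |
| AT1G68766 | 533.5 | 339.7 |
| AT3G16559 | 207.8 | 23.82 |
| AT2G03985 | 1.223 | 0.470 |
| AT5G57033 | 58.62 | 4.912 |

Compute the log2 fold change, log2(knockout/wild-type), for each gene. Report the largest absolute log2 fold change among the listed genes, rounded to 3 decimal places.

log2(7.010/2.282) = 1.619  (AT5G09566)
log2(339.7/533.5) = -0.651  (AT1G68766)
log2(23.82/207.8) = -3.125  (AT3G16559)
log2(0.470/1.223) = -1.380  (AT2G03985)
log2(4.912/58.62) = -3.577  (AT5G57033)
The largest magnitude belongs to AT5G57033.

3.577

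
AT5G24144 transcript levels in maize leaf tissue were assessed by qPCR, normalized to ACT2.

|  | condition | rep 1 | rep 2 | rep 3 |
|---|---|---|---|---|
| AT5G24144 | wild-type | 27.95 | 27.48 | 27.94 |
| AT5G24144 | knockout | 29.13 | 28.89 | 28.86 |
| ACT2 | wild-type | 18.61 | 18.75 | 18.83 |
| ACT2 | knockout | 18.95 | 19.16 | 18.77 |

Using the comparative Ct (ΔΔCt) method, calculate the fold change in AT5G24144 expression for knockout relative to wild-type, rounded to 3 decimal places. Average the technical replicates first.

0.521

Mean Ct: AT5G24144 wild-type 27.790; AT5G24144 knockout 28.960; ACT2 wild-type 18.730; ACT2 knockout 18.960
ΔCt(wild-type) = 27.790 − 18.730 = 9.060
ΔCt(knockout) = 28.960 − 18.960 = 10.000
ΔΔCt = 10.000 − 9.060 = 0.940
Fold change = 2^(−0.940) = 0.5212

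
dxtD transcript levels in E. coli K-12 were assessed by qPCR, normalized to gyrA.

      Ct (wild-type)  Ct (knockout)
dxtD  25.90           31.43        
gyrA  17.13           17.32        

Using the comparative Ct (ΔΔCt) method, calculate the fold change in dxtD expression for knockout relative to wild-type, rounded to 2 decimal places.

ΔCt(wild-type) = 25.900 − 17.130 = 8.770
ΔCt(knockout) = 31.430 − 17.320 = 14.110
ΔΔCt = 14.110 − 8.770 = 5.340
Fold change = 2^(−5.340) = 0.025

0.02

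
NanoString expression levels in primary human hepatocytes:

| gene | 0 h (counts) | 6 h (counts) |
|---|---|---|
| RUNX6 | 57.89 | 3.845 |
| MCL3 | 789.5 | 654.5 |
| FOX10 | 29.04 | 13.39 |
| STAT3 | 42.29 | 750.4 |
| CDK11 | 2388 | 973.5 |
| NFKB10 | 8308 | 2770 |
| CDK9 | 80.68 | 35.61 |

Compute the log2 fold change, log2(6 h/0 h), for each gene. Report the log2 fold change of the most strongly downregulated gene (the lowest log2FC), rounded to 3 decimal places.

log2(3.845/57.89) = -3.912  (RUNX6)
log2(654.5/789.5) = -0.271  (MCL3)
log2(13.39/29.04) = -1.117  (FOX10)
log2(750.4/42.29) = 4.149  (STAT3)
log2(973.5/2388) = -1.295  (CDK11)
log2(2770/8308) = -1.585  (NFKB10)
log2(35.61/80.68) = -1.180  (CDK9)
RUNX6 is most strongly downregulated.

-3.912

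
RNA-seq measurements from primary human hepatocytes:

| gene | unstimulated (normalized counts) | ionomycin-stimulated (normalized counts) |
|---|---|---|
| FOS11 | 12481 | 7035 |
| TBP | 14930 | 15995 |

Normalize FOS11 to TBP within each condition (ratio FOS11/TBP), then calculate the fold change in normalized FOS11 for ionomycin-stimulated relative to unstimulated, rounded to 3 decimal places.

0.526

FOS11/TBP (unstimulated) = 12481 / 14930 = 0.83597
FOS11/TBP (ionomycin-stimulated) = 7035 / 15995 = 0.43982
Fold change = 0.43982 / 0.83597 = 0.5261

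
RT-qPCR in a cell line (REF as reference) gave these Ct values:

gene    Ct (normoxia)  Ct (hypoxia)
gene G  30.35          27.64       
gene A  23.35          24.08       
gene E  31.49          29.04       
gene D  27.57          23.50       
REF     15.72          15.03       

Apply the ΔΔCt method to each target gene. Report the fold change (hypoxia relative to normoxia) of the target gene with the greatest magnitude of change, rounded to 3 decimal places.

gene G: ΔΔCt = (27.64−15.03) − (30.35−15.72) = 12.61 − 14.63 = -2.02; fold change = 2^2.02 = 4.056
gene A: ΔΔCt = (24.08−15.03) − (23.35−15.72) = 9.05 − 7.63 = 1.42; fold change = 2^-1.42 = 0.374
gene E: ΔΔCt = (29.04−15.03) − (31.49−15.72) = 14.01 − 15.77 = -1.76; fold change = 2^1.76 = 3.387
gene D: ΔΔCt = (23.50−15.03) − (27.57−15.72) = 8.47 − 11.85 = -3.38; fold change = 2^3.38 = 10.411
gene D has the largest |ΔΔCt| = 3.38.

10.411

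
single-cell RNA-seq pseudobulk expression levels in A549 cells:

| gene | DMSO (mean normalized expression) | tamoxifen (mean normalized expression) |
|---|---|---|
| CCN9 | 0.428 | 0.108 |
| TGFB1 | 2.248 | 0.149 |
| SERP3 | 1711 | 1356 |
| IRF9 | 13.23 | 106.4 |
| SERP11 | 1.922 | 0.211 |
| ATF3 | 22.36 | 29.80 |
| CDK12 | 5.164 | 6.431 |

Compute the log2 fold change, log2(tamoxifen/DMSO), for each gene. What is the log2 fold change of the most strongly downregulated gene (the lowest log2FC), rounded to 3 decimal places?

log2(0.108/0.428) = -1.987  (CCN9)
log2(0.149/2.248) = -3.915  (TGFB1)
log2(1356/1711) = -0.335  (SERP3)
log2(106.4/13.23) = 3.008  (IRF9)
log2(0.211/1.922) = -3.187  (SERP11)
log2(29.80/22.36) = 0.414  (ATF3)
log2(6.431/5.164) = 0.317  (CDK12)
TGFB1 is most strongly downregulated.

-3.915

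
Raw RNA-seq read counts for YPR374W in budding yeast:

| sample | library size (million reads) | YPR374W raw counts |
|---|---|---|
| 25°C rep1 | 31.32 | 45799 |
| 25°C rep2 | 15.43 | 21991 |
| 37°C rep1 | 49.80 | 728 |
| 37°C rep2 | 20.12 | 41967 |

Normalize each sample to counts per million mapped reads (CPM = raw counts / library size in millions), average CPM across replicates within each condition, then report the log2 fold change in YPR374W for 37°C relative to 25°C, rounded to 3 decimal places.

CPM(25°C rep1) = 45799 / 31.32 = 1462.2925
CPM(25°C rep2) = 21991 / 15.43 = 1425.2106
CPM(37°C rep1) = 728 / 49.80 = 14.6185
CPM(37°C rep2) = 41967 / 20.12 = 2085.8350
mean CPM(25°C) = 1443.7515; mean CPM(37°C) = 1050.2267
Fold change = 1050.2267 / 1443.7515 = 0.72743
log2(0.72743) = -0.4591

-0.459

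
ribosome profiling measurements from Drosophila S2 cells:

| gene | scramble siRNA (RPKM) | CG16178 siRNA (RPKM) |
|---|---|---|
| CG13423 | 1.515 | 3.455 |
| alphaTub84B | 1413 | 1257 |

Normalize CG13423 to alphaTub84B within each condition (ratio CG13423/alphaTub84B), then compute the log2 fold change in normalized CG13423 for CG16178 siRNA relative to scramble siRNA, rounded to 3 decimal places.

CG13423/alphaTub84B (scramble siRNA) = 1.515 / 1413 = 0.0010722
CG13423/alphaTub84B (CG16178 siRNA) = 3.455 / 1257 = 0.0027486
Fold change = 0.0027486 / 0.0010722 = 2.5636
log2(2.5636) = 1.3581

1.358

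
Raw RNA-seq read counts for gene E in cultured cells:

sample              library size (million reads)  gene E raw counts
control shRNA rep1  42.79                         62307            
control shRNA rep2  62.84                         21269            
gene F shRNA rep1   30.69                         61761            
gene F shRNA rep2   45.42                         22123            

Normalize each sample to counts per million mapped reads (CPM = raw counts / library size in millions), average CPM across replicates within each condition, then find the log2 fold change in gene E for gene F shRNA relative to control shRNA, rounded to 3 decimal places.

0.478

CPM(control shRNA rep1) = 62307 / 42.79 = 1456.1112
CPM(control shRNA rep2) = 21269 / 62.84 = 338.4628
CPM(gene F shRNA rep1) = 61761 / 30.69 = 2012.4145
CPM(gene F shRNA rep2) = 22123 / 45.42 = 487.0762
mean CPM(control shRNA) = 897.2870; mean CPM(gene F shRNA) = 1249.7453
Fold change = 1249.7453 / 897.2870 = 1.39280
log2(1.39280) = 0.4780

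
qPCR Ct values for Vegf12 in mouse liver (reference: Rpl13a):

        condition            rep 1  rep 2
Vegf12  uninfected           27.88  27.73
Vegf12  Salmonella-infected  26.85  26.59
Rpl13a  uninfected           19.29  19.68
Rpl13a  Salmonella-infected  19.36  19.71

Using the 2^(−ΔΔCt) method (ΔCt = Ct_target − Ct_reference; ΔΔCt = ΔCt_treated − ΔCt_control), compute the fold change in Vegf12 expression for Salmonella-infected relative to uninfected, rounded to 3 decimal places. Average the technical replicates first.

Mean Ct: Vegf12 uninfected 27.805; Vegf12 Salmonella-infected 26.720; Rpl13a uninfected 19.485; Rpl13a Salmonella-infected 19.535
ΔCt(uninfected) = 27.805 − 19.485 = 8.320
ΔCt(Salmonella-infected) = 26.720 − 19.535 = 7.185
ΔΔCt = 7.185 − 8.320 = -1.135
Fold change = 2^(−(-1.135)) = 2^1.135 = 2.1962

2.196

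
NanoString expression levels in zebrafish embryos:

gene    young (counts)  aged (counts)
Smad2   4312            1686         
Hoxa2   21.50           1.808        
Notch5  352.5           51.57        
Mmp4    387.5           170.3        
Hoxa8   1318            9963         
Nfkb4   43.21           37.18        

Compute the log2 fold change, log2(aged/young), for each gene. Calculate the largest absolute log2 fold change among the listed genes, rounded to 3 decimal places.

3.572

log2(1686/4312) = -1.355  (Smad2)
log2(1.808/21.50) = -3.572  (Hoxa2)
log2(51.57/352.5) = -2.773  (Notch5)
log2(170.3/387.5) = -1.186  (Mmp4)
log2(9963/1318) = 2.918  (Hoxa8)
log2(37.18/43.21) = -0.217  (Nfkb4)
The largest magnitude belongs to Hoxa2.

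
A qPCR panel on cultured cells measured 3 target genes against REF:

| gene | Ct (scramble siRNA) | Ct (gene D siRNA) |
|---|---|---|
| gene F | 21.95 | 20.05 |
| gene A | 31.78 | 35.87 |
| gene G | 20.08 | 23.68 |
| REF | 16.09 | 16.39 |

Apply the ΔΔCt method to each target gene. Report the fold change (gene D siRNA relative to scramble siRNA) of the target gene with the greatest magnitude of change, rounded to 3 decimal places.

gene F: ΔΔCt = (20.05−16.39) − (21.95−16.09) = 3.66 − 5.86 = -2.20; fold change = 2^2.20 = 4.595
gene A: ΔΔCt = (35.87−16.39) − (31.78−16.09) = 19.48 − 15.69 = 3.79; fold change = 2^-3.79 = 0.072
gene G: ΔΔCt = (23.68−16.39) − (20.08−16.09) = 7.29 − 3.99 = 3.30; fold change = 2^-3.30 = 0.102
gene A has the largest |ΔΔCt| = 3.79.

0.072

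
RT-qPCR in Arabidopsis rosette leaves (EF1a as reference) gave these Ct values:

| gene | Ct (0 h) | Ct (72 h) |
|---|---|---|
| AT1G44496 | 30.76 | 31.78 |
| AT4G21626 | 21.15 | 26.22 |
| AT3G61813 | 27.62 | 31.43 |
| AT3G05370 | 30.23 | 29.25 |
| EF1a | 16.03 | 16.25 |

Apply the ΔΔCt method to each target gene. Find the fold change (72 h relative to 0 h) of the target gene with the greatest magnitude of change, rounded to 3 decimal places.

0.035

AT1G44496: ΔΔCt = (31.78−16.25) − (30.76−16.03) = 15.53 − 14.73 = 0.80; fold change = 2^-0.80 = 0.574
AT4G21626: ΔΔCt = (26.22−16.25) − (21.15−16.03) = 9.97 − 5.12 = 4.85; fold change = 2^-4.85 = 0.035
AT3G61813: ΔΔCt = (31.43−16.25) − (27.62−16.03) = 15.18 − 11.59 = 3.59; fold change = 2^-3.59 = 0.083
AT3G05370: ΔΔCt = (29.25−16.25) − (30.23−16.03) = 13.00 − 14.20 = -1.20; fold change = 2^1.20 = 2.297
AT4G21626 has the largest |ΔΔCt| = 4.85.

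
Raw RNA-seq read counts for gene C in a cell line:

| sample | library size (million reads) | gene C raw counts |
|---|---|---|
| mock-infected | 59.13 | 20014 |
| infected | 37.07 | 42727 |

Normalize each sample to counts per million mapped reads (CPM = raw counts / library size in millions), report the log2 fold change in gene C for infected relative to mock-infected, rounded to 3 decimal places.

CPM(mock-infected) = 20014 / 59.13 = 338.4745
CPM(infected) = 42727 / 37.07 = 1152.6032
Fold change = 1152.6032 / 338.4745 = 3.40529
log2(3.40529) = 1.7678

1.768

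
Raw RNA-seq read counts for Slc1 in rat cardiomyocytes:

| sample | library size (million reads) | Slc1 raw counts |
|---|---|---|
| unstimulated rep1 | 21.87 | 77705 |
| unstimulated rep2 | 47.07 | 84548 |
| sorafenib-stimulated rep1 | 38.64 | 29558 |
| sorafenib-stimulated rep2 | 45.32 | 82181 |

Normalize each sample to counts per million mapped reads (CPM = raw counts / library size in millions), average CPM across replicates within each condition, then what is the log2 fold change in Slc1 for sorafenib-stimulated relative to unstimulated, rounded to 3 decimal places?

-1.053

CPM(unstimulated rep1) = 77705 / 21.87 = 3553.0407
CPM(unstimulated rep2) = 84548 / 47.07 = 1796.2184
CPM(sorafenib-stimulated rep1) = 29558 / 38.64 = 764.9586
CPM(sorafenib-stimulated rep2) = 82181 / 45.32 = 1813.3495
mean CPM(unstimulated) = 2674.6295; mean CPM(sorafenib-stimulated) = 1289.1541
Fold change = 1289.1541 / 2674.6295 = 0.48199
log2(0.48199) = -1.0529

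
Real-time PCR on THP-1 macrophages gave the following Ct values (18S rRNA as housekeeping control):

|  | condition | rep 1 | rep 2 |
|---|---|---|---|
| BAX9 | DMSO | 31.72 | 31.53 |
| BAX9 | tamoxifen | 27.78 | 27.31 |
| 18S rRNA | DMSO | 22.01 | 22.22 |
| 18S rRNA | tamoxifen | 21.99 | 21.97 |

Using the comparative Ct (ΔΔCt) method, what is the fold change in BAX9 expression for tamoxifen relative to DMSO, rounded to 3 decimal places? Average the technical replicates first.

Mean Ct: BAX9 DMSO 31.625; BAX9 tamoxifen 27.545; 18S rRNA DMSO 22.115; 18S rRNA tamoxifen 21.980
ΔCt(DMSO) = 31.625 − 22.115 = 9.510
ΔCt(tamoxifen) = 27.545 − 21.980 = 5.565
ΔΔCt = 5.565 − 9.510 = -3.945
Fold change = 2^(−(-3.945)) = 2^3.945 = 15.4015

15.402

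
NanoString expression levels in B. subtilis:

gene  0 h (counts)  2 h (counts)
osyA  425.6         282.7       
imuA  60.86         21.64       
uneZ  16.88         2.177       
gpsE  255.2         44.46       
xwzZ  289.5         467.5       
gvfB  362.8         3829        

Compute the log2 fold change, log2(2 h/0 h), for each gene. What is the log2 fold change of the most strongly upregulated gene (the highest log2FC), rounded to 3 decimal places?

3.400

log2(282.7/425.6) = -0.590  (osyA)
log2(21.64/60.86) = -1.492  (imuA)
log2(2.177/16.88) = -2.955  (uneZ)
log2(44.46/255.2) = -2.521  (gpsE)
log2(467.5/289.5) = 0.691  (xwzZ)
log2(3829/362.8) = 3.400  (gvfB)
gvfB is most strongly upregulated.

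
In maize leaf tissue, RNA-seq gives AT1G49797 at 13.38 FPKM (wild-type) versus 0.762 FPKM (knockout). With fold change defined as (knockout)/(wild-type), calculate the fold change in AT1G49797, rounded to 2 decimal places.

0.06

Fold change = 0.762 / 13.38 = 0.057
AT1G49797 is downregulated.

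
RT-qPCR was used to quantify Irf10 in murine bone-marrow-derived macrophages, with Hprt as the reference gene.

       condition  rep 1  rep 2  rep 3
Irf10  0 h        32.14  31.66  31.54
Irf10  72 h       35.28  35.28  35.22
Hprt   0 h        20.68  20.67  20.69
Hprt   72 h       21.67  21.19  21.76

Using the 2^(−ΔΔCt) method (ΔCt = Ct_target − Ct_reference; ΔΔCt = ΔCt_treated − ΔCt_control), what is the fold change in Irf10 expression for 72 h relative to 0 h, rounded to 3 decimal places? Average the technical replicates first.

0.163

Mean Ct: Irf10 0 h 31.780; Irf10 72 h 35.260; Hprt 0 h 20.680; Hprt 72 h 21.540
ΔCt(0 h) = 31.780 − 20.680 = 11.100
ΔCt(72 h) = 35.260 − 21.540 = 13.720
ΔΔCt = 13.720 − 11.100 = 2.620
Fold change = 2^(−2.620) = 0.1627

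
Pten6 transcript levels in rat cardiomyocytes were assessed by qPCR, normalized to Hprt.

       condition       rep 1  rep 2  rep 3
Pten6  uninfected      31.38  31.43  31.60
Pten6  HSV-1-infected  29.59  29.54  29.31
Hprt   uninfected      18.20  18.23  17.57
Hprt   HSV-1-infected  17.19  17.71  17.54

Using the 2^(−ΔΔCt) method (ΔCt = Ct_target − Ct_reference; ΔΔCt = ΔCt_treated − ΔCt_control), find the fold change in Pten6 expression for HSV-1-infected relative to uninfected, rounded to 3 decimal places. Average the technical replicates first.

2.770

Mean Ct: Pten6 uninfected 31.470; Pten6 HSV-1-infected 29.480; Hprt uninfected 18.000; Hprt HSV-1-infected 17.480
ΔCt(uninfected) = 31.470 − 18.000 = 13.470
ΔCt(HSV-1-infected) = 29.480 − 17.480 = 12.000
ΔΔCt = 12.000 − 13.470 = -1.470
Fold change = 2^(−(-1.470)) = 2^1.470 = 2.7702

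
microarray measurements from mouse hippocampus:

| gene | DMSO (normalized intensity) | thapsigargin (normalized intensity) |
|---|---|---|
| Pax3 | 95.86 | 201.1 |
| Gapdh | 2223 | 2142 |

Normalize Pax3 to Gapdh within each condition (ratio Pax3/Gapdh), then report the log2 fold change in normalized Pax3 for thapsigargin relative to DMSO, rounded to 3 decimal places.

1.122

Pax3/Gapdh (DMSO) = 95.86 / 2223 = 0.043122
Pax3/Gapdh (thapsigargin) = 201.1 / 2142 = 0.093884
Fold change = 0.093884 / 0.043122 = 2.1772
log2(2.1772) = 1.1225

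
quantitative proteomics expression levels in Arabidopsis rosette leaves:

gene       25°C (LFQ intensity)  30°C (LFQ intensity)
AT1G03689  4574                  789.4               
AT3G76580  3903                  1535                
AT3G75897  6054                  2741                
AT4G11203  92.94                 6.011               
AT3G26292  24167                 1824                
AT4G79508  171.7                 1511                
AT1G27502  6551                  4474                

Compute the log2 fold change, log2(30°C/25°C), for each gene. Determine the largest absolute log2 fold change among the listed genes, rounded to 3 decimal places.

3.951

log2(789.4/4574) = -2.535  (AT1G03689)
log2(1535/3903) = -1.346  (AT3G76580)
log2(2741/6054) = -1.143  (AT3G75897)
log2(6.011/92.94) = -3.951  (AT4G11203)
log2(1824/24167) = -3.728  (AT3G26292)
log2(1511/171.7) = 3.138  (AT4G79508)
log2(4474/6551) = -0.550  (AT1G27502)
The largest magnitude belongs to AT4G11203.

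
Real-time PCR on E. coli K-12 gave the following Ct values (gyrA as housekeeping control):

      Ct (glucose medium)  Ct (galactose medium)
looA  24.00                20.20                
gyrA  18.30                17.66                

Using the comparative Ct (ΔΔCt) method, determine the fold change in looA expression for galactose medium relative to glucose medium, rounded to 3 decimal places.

8.938

ΔCt(glucose medium) = 24.000 − 18.300 = 5.700
ΔCt(galactose medium) = 20.200 − 17.660 = 2.540
ΔΔCt = 2.540 − 5.700 = -3.160
Fold change = 2^(−(-3.160)) = 2^3.160 = 8.9383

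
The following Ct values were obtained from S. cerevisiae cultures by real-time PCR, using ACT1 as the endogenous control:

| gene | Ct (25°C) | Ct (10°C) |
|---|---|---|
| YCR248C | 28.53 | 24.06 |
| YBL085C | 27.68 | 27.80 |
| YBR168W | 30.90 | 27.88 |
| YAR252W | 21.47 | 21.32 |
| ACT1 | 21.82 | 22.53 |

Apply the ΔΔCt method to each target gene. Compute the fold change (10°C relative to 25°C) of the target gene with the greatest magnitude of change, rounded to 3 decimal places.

YCR248C: ΔΔCt = (24.06−22.53) − (28.53−21.82) = 1.53 − 6.71 = -5.18; fold change = 2^5.18 = 36.252
YBL085C: ΔΔCt = (27.80−22.53) − (27.68−21.82) = 5.27 − 5.86 = -0.59; fold change = 2^0.59 = 1.505
YBR168W: ΔΔCt = (27.88−22.53) − (30.90−21.82) = 5.35 − 9.08 = -3.73; fold change = 2^3.73 = 13.269
YAR252W: ΔΔCt = (21.32−22.53) − (21.47−21.82) = -1.21 − (-0.35) = -0.86; fold change = 2^0.86 = 1.815
YCR248C has the largest |ΔΔCt| = 5.18.

36.252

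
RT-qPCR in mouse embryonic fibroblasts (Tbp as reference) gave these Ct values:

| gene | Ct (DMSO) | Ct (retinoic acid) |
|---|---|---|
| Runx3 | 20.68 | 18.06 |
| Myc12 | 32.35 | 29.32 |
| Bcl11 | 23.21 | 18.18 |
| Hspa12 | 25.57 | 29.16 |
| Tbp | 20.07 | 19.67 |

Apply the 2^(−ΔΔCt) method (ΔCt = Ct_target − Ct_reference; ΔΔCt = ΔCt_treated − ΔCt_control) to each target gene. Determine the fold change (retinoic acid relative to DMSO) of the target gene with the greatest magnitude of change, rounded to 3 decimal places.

24.761

Runx3: ΔΔCt = (18.06−19.67) − (20.68−20.07) = -1.61 − 0.61 = -2.22; fold change = 2^2.22 = 4.659
Myc12: ΔΔCt = (29.32−19.67) − (32.35−20.07) = 9.65 − 12.28 = -2.63; fold change = 2^2.63 = 6.190
Bcl11: ΔΔCt = (18.18−19.67) − (23.21−20.07) = -1.49 − 3.14 = -4.63; fold change = 2^4.63 = 24.761
Hspa12: ΔΔCt = (29.16−19.67) − (25.57−20.07) = 9.49 − 5.50 = 3.99; fold change = 2^-3.99 = 0.063
Bcl11 has the largest |ΔΔCt| = 4.63.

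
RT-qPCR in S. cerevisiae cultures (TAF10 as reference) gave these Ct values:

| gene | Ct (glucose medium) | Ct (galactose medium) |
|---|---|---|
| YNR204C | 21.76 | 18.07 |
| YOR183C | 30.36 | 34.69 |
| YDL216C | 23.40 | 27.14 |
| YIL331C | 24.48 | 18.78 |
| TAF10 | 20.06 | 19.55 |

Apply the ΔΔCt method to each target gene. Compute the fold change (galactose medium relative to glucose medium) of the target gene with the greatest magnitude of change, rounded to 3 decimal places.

YNR204C: ΔΔCt = (18.07−19.55) − (21.76−20.06) = -1.48 − 1.70 = -3.18; fold change = 2^3.18 = 9.063
YOR183C: ΔΔCt = (34.69−19.55) − (30.36−20.06) = 15.14 − 10.30 = 4.84; fold change = 2^-4.84 = 0.035
YDL216C: ΔΔCt = (27.14−19.55) − (23.40−20.06) = 7.59 − 3.34 = 4.25; fold change = 2^-4.25 = 0.053
YIL331C: ΔΔCt = (18.78−19.55) − (24.48−20.06) = -0.77 − 4.42 = -5.19; fold change = 2^5.19 = 36.504
YIL331C has the largest |ΔΔCt| = 5.19.

36.504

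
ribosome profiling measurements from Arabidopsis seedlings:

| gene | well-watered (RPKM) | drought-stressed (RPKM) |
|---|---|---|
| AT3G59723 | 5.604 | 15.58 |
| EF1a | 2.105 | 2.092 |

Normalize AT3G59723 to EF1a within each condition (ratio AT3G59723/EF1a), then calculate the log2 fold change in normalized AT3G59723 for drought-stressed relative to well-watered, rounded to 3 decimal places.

AT3G59723/EF1a (well-watered) = 5.604 / 2.105 = 2.6622
AT3G59723/EF1a (drought-stressed) = 15.58 / 2.092 = 7.4474
Fold change = 7.4474 / 2.6622 = 2.7974
log2(2.7974) = 1.4841

1.484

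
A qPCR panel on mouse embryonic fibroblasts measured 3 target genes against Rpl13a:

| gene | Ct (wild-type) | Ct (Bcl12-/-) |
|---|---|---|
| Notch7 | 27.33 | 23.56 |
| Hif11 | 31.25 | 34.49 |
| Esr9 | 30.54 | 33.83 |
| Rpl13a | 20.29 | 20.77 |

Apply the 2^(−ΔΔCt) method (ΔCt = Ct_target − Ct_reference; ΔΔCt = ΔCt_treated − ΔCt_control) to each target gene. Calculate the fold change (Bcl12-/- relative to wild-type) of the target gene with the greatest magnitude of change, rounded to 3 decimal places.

Notch7: ΔΔCt = (23.56−20.77) − (27.33−20.29) = 2.79 − 7.04 = -4.25; fold change = 2^4.25 = 19.027
Hif11: ΔΔCt = (34.49−20.77) − (31.25−20.29) = 13.72 − 10.96 = 2.76; fold change = 2^-2.76 = 0.148
Esr9: ΔΔCt = (33.83−20.77) − (30.54−20.29) = 13.06 − 10.25 = 2.81; fold change = 2^-2.81 = 0.143
Notch7 has the largest |ΔΔCt| = 4.25.

19.027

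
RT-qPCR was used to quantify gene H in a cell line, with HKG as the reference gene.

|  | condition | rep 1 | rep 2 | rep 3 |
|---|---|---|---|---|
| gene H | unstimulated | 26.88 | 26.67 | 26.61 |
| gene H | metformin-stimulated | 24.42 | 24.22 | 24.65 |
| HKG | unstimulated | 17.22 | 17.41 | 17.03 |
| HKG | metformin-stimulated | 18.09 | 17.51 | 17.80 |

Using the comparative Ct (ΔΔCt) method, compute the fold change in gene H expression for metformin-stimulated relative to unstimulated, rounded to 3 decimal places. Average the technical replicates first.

7.311

Mean Ct: gene H unstimulated 26.720; gene H metformin-stimulated 24.430; HKG unstimulated 17.220; HKG metformin-stimulated 17.800
ΔCt(unstimulated) = 26.720 − 17.220 = 9.500
ΔCt(metformin-stimulated) = 24.430 − 17.800 = 6.630
ΔΔCt = 6.630 − 9.500 = -2.870
Fold change = 2^(−(-2.870)) = 2^2.870 = 7.3107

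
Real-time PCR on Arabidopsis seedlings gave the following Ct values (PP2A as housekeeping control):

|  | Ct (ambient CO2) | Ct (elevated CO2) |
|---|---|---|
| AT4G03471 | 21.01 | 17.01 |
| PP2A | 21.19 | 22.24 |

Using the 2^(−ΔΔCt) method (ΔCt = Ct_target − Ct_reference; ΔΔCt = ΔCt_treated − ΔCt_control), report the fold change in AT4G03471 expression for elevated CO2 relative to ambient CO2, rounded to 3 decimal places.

33.128

ΔCt(ambient CO2) = 21.010 − 21.190 = -0.180
ΔCt(elevated CO2) = 17.010 − 22.240 = -5.230
ΔΔCt = -5.230 − (-0.180) = -5.050
Fold change = 2^(−(-5.050)) = 2^5.050 = 33.1285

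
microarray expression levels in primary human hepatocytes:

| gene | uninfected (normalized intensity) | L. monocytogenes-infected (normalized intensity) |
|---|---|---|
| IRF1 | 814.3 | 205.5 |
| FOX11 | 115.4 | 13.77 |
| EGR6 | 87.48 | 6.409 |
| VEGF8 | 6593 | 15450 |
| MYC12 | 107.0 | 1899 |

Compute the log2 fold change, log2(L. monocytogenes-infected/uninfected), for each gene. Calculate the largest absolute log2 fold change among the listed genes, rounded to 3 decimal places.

4.150

log2(205.5/814.3) = -1.986  (IRF1)
log2(13.77/115.4) = -3.067  (FOX11)
log2(6.409/87.48) = -3.771  (EGR6)
log2(15450/6593) = 1.229  (VEGF8)
log2(1899/107.0) = 4.150  (MYC12)
The largest magnitude belongs to MYC12.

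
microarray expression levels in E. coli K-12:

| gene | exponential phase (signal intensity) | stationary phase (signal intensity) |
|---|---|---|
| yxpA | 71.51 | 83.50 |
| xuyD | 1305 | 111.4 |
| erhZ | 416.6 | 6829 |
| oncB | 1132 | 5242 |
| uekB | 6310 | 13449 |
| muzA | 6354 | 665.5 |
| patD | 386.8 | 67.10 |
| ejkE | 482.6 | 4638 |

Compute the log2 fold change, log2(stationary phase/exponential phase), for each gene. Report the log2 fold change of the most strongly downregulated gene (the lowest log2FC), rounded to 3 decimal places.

-3.550

log2(83.50/71.51) = 0.224  (yxpA)
log2(111.4/1305) = -3.550  (xuyD)
log2(6829/416.6) = 4.035  (erhZ)
log2(5242/1132) = 2.211  (oncB)
log2(13449/6310) = 1.092  (uekB)
log2(665.5/6354) = -3.255  (muzA)
log2(67.10/386.8) = -2.527  (patD)
log2(4638/482.6) = 3.265  (ejkE)
xuyD is most strongly downregulated.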